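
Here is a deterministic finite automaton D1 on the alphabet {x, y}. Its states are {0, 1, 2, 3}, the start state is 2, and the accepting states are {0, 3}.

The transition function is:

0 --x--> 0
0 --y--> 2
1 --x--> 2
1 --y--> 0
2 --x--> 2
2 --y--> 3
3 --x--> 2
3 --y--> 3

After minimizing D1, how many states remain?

First remove the unreachable states {0,1}; 2 states remain.
Initial partition by acceptance: {3} | {2}.
No further refinement is possible. Final partition (2 blocks): {3} | {2}.

2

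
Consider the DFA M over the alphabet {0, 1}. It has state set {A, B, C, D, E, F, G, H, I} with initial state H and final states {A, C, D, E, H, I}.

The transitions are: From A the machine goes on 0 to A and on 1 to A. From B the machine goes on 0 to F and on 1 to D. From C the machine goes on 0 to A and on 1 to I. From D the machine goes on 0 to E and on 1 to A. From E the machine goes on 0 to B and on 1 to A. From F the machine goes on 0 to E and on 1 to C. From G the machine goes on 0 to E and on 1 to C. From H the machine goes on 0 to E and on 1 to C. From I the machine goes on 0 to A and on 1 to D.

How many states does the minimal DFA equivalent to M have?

8

Reachable states from the start: {A,B,C,D,E,F,H,I}. Unreachable: {G} — drop them.
Start with accepting vs non-accepting: {A,C,D,E,H,I} | {B,F}.
Split {A,C,D,E,H,I} by δ(·,0) → {A,C,D,H,I} and {E}.
Refine {A,C,D,H,I} on symbol 0: members go to different blocks, giving {A,C,I} and {D,H}.
Split {A,C,I} by δ(·,1) → {A,C} and {I}.
On input 1, block {A,C} splits into {A} and {C}.
On input 0, block {B,F} splits into {B} and {F}.
Refine {D,H} on symbol 1: members go to different blocks, giving {D} and {H}.
Stable partition: {A} | {B} | {E} | {D} | {I} | {C} | {F} | {H} — 8 equivalence classes.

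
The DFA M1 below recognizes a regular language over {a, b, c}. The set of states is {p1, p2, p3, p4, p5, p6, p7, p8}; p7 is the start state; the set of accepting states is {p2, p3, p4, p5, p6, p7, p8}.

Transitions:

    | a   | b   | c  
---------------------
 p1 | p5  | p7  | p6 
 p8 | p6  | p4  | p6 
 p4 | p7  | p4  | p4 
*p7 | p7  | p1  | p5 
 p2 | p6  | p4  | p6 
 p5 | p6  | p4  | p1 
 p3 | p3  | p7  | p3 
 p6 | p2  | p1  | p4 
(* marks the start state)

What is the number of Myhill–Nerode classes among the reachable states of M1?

States {p3,p8} cannot be reached from the start state, so discard them.
Start with accepting vs non-accepting: {p2,p4,p5,p6,p7} | {p1}.
On input b, block {p2,p4,p5,p6,p7} splits into {p2,p4,p5} and {p6,p7}.
Refine {p2,p4,p5} on symbol c: members go to different blocks, giving {p2} and {p4} and {p5}.
On input a, block {p6,p7} splits into {p6} and {p7}.
Stable partition: {p2} | {p1} | {p6} | {p4} | {p5} | {p7} — 6 equivalence classes.

6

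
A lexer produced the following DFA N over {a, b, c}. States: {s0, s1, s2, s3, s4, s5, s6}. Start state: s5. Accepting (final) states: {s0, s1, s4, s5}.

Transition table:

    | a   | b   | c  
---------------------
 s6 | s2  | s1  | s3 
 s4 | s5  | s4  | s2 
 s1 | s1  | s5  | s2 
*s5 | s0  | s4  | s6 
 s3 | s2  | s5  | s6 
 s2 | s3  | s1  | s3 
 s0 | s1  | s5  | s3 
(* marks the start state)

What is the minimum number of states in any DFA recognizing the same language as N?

Initial partition by acceptance: {s0,s1,s4,s5} | {s2,s3,s6}.
Stable partition: {s0,s1,s4,s5} | {s2,s3,s6} — 2 equivalence classes.

2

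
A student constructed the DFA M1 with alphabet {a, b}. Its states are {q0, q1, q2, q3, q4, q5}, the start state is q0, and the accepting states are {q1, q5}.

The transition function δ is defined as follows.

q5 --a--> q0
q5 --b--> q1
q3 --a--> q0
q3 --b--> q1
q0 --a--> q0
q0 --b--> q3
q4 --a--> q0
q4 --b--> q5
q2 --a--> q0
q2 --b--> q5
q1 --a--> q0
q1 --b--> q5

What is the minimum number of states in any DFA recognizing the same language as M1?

First remove the unreachable states {q2,q4}; 4 states remain.
P0 = {q1,q5} | {q0,q3}.
On input b, block {q0,q3} splits into {q0} and {q3}.
Stable partition: {q1,q5} | {q0} | {q3} — 3 equivalence classes.

3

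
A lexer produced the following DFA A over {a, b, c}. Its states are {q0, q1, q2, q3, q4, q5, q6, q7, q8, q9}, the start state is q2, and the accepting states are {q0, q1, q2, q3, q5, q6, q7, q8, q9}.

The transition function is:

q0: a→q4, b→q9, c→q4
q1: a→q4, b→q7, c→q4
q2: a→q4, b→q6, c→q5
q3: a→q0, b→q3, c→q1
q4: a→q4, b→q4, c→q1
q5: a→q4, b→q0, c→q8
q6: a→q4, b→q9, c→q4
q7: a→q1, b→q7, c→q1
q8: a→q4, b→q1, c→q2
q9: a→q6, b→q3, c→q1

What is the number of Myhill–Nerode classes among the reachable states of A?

4

P0 = {q0,q1,q2,q3,q5,q6,q7,q8,q9} | {q4}.
Refine {q0,q1,q2,q3,q5,q6,q7,q8,q9} on symbol a: members go to different blocks, giving {q0,q1,q2,q5,q6,q8} and {q3,q7,q9}.
Refine {q0,q1,q2,q5,q6,q8} on symbol b: members go to different blocks, giving {q0,q1,q6} and {q2,q5,q8}.
Stable partition: {q0,q1,q6} | {q4} | {q3,q7,q9} | {q2,q5,q8} — 4 equivalence classes.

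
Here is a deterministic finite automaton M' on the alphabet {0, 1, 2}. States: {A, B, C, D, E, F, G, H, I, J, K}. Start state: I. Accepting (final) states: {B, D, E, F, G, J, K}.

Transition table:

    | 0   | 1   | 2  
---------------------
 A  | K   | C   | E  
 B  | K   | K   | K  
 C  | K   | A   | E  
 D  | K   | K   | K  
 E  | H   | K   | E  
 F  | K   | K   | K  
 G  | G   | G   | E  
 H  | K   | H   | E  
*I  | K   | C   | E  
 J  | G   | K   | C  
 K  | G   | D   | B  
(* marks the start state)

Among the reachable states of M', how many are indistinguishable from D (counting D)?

Reachable states from the start: {A,B,C,D,E,G,H,I,K}. Unreachable: {F,J} — drop them.
Start with accepting vs non-accepting: {B,D,E,G,K} | {A,C,H,I}.
Split {B,D,E,G,K} by δ(·,0) → {B,D,G,K} and {E}.
On input 2, block {B,D,G,K} splits into {B,D,K} and {G}.
On input 0, block {B,D,K} splits into {B,D} and {K}.
No further refinement is possible. Final partition (5 blocks): {B,D} | {A,C,H,I} | {E} | {G} | {K}.
The equivalence class containing D is {B,D}, of size 2.

2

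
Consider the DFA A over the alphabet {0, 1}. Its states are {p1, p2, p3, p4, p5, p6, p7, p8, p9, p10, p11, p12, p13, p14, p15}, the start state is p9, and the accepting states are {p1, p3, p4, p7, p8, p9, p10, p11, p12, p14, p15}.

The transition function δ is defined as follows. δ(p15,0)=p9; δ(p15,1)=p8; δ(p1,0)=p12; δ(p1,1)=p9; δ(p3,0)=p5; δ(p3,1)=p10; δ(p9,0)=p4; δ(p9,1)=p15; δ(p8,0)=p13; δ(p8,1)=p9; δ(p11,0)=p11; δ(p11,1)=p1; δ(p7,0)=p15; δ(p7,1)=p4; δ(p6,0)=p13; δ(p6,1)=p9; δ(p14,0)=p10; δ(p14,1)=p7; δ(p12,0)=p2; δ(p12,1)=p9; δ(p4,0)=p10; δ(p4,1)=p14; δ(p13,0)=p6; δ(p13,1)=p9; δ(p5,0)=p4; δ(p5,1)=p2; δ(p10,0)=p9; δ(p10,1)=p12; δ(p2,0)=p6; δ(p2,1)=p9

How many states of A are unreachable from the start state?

No path from p9 leads to p1, p3, p5, p11; the other 11 states are all reachable.

4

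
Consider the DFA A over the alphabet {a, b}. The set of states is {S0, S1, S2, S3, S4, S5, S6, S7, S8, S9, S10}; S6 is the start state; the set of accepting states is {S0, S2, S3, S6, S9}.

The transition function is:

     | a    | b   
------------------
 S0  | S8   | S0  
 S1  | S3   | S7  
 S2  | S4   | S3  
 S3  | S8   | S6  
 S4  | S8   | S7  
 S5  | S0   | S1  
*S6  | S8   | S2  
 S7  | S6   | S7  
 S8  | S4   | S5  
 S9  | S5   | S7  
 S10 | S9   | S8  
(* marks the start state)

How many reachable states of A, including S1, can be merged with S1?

Reachable states from the start: {S0,S1,S2,S3,S4,S5,S6,S7,S8}. Unreachable: {S9,S10} — drop them.
Start with accepting vs non-accepting: {S0,S2,S3,S6} | {S1,S4,S5,S7,S8}.
On input a, block {S1,S4,S5,S7,S8} splits into {S1,S5,S7} and {S4,S8}.
The partition is now stable with 3 blocks: {S0,S2,S3,S6} | {S1,S5,S7} | {S4,S8}.
State S1 belongs to the block {S1,S5,S7}, which has 3 states.

3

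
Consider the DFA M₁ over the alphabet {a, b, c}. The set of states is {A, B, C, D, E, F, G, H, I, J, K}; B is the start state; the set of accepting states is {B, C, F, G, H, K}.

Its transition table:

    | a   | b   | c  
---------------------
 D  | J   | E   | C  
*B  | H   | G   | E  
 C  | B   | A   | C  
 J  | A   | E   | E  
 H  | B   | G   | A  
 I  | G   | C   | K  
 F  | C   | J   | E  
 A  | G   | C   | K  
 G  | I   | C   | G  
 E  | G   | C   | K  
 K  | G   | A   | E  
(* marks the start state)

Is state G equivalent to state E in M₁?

No

First remove the unreachable states {D,F,J}; 8 states remain.
Start with accepting vs non-accepting: {B,C,G,H,K} | {A,E,I}.
Refine {B,C,G,H,K} on symbol a: members go to different blocks, giving {B,C,H,K} and {G}.
Refine {B,C,H,K} on symbol a: members go to different blocks, giving {B,C,H} and {K}.
Split {B,C,H} by δ(·,b) → {B,H} and {C}.
No further refinement is possible. Final partition (5 blocks): {B,H} | {A,E,I} | {G} | {K} | {C}.
G and E end up in different blocks, so they are distinguishable. For instance, the string 'ε' is accepted from only G.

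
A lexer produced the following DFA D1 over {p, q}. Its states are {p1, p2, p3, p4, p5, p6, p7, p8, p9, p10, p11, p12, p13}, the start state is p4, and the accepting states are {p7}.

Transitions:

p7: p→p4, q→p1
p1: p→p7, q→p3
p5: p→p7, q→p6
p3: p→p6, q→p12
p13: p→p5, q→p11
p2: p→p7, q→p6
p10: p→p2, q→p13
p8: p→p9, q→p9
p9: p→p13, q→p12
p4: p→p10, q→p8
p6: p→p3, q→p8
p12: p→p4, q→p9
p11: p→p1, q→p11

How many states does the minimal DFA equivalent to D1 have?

6

Every state is reachable, so we keep all 13.
Initial partition by acceptance: {p7} | {p1,p2,p3,p4,p5,p6,p8,p9,p10,p11,p12,p13}.
On input p, block {p1,p2,p3,p4,p5,p6,p8,p9,p10,p11,p12,p13} splits into {p3,p4,p6,p8,p9,p10,p11,p12,p13} and {p1,p2,p5}.
On input p, block {p3,p4,p6,p8,p9,p10,p11,p12,p13} splits into {p3,p4,p6,p8,p9,p12} and {p10,p11,p13}.
Refine {p3,p4,p6,p8,p9,p12} on symbol p: members go to different blocks, giving {p3,p6,p8,p12} and {p4,p9}.
Split {p3,p6,p8,p12} by δ(·,p) → {p3,p6} and {p8,p12}.
Stable partition: {p7} | {p3,p6} | {p1,p2,p5} | {p10,p11,p13} | {p4,p9} | {p8,p12} — 6 equivalence classes.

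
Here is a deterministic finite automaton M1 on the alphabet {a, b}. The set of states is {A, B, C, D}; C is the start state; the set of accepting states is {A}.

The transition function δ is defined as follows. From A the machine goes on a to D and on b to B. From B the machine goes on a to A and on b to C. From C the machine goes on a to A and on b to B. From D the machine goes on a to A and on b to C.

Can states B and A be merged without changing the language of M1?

All states are reachable from the start state.
P0 = {A} | {B,C,D}.
No further refinement is possible. Final partition (2 blocks): {A} | {B,C,D}.
B and A end up in different blocks, so they are distinguishable. For instance, the string 'ε' is accepted from only A.

No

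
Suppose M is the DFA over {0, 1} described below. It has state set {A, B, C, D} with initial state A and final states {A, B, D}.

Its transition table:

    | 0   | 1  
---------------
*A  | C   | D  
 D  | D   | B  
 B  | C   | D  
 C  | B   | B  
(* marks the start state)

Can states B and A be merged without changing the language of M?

All states are reachable from the start state.
Start with accepting vs non-accepting: {A,B,D} | {C}.
Split {A,B,D} by δ(·,0) → {A,B} and {D}.
The partition is now stable with 3 blocks: {A,B} | {C} | {D}.
B and A lie in the same block of the stable partition, so they are equivalent — no string distinguishes them.

Yes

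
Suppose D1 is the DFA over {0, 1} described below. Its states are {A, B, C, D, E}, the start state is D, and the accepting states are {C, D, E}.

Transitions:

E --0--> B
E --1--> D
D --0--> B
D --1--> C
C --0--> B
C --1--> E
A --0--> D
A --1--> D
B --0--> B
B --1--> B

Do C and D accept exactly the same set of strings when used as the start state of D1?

First remove the unreachable states {A}; 4 states remain.
P0 = {C,D,E} | {B}.
Stable partition: {C,D,E} | {B} — 2 equivalence classes.
C and D lie in the same block of the stable partition, so they are equivalent — no string distinguishes them.

Yes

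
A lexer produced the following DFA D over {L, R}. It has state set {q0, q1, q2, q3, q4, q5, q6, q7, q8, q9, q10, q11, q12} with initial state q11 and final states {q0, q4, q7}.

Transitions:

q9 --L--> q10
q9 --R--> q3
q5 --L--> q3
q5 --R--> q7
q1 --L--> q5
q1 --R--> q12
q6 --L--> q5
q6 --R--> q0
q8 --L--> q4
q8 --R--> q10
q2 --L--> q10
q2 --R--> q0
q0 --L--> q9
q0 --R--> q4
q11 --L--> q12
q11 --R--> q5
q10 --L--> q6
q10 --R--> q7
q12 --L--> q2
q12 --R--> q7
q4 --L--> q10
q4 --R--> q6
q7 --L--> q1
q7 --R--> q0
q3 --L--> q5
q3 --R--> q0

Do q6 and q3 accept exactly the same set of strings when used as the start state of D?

Yes

Reachable states from the start: {q0,q1,q2,q3,q4,q5,q6,q7,q9,q10,q11,q12}. Unreachable: {q8} — drop them.
P0 = {q0,q4,q7} | {q1,q2,q3,q5,q6,q9,q10,q11,q12}.
Refine {q0,q4,q7} on symbol R: members go to different blocks, giving {q0,q7} and {q4}.
Refine {q0,q7} on symbol R: members go to different blocks, giving {q0} and {q7}.
Refine {q1,q2,q3,q5,q6,q9,q10,q11,q12} on symbol R: members go to different blocks, giving {q1,q9,q11} and {q2,q3,q6} and {q5,q10,q12}.
Refine {q1,q9,q11} on symbol R: members go to different blocks, giving {q1,q11} and {q9}.
No further refinement is possible. Final partition (7 blocks): {q0} | {q1,q11} | {q4} | {q7} | {q2,q3,q6} | {q5,q10,q12} | {q9}.
q6 and q3 lie in the same block of the stable partition, so they are equivalent — no string distinguishes them.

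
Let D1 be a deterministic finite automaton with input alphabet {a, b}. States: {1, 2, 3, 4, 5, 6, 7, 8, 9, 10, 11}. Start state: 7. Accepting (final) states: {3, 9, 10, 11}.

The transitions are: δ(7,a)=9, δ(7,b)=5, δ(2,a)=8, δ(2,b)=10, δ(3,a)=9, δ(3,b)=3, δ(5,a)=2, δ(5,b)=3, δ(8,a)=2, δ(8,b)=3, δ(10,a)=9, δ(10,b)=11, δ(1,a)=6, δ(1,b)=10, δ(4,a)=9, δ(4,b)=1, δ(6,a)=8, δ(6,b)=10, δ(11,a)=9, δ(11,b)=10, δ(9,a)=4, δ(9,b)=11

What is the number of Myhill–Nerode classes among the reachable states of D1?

All states are reachable from the start state.
Initial partition by acceptance: {3,9,10,11} | {1,2,4,5,6,7,8}.
Split {3,9,10,11} by δ(·,a) → {3,10,11} and {9}.
Refine {1,2,4,5,6,7,8} on symbol a: members go to different blocks, giving {1,2,5,6,8} and {4,7}.
The partition is now stable with 4 blocks: {3,10,11} | {1,2,5,6,8} | {9} | {4,7}.

4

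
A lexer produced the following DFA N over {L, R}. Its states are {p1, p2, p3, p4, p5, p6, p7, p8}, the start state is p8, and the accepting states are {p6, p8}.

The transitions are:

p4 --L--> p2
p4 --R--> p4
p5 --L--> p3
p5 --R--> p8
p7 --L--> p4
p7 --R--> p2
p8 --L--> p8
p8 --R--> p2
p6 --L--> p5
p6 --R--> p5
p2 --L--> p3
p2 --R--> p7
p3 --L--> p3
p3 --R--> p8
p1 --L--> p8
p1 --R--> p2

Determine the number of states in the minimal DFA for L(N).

5

Reachable states from the start: {p2,p3,p4,p7,p8}. Unreachable: {p1,p5,p6} — drop them.
Start with accepting vs non-accepting: {p8} | {p2,p3,p4,p7}.
Split {p2,p3,p4,p7} by δ(·,R) → {p2,p4,p7} and {p3}.
Refine {p2,p4,p7} on symbol L: members go to different blocks, giving {p4,p7} and {p2}.
Split {p4,p7} by δ(·,L) → {p4} and {p7}.
The partition is now stable with 5 blocks: {p8} | {p4} | {p3} | {p2} | {p7}.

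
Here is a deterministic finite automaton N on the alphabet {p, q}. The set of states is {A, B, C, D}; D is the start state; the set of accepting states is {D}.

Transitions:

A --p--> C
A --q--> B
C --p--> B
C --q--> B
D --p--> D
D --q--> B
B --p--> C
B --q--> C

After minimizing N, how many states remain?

2

First remove the unreachable states {A}; 3 states remain.
P0 = {D} | {B,C}.
The partition is now stable with 2 blocks: {D} | {B,C}.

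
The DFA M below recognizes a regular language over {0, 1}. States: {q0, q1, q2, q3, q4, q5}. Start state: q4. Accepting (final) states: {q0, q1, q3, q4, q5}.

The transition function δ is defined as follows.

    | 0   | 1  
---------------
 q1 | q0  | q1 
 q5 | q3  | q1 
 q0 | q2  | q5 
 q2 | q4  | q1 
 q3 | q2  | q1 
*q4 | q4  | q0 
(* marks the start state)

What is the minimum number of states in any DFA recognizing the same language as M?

4

Start with accepting vs non-accepting: {q0,q1,q3,q4,q5} | {q2}.
On input 0, block {q0,q1,q3,q4,q5} splits into {q1,q4,q5} and {q0,q3}.
On input 0, block {q1,q4,q5} splits into {q1,q5} and {q4}.
Stable partition: {q1,q5} | {q2} | {q0,q3} | {q4} — 4 equivalence classes.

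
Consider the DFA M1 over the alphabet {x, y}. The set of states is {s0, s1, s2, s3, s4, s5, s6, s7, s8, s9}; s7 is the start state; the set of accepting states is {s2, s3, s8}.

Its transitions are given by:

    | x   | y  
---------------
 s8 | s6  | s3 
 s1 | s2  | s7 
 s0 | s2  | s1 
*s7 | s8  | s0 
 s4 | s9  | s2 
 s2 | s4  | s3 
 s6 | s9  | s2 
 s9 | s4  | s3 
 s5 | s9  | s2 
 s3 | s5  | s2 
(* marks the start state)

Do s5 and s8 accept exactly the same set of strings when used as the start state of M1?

No

Start with accepting vs non-accepting: {s2,s3,s8} | {s0,s1,s4,s5,s6,s7,s9}.
Refine {s0,s1,s4,s5,s6,s7,s9} on symbol x: members go to different blocks, giving {s4,s5,s6,s9} and {s0,s1,s7}.
Stable partition: {s2,s3,s8} | {s4,s5,s6,s9} | {s0,s1,s7} — 3 equivalence classes.
s5 and s8 end up in different blocks, so they are distinguishable. For instance, the string 'ε' is accepted from only s8.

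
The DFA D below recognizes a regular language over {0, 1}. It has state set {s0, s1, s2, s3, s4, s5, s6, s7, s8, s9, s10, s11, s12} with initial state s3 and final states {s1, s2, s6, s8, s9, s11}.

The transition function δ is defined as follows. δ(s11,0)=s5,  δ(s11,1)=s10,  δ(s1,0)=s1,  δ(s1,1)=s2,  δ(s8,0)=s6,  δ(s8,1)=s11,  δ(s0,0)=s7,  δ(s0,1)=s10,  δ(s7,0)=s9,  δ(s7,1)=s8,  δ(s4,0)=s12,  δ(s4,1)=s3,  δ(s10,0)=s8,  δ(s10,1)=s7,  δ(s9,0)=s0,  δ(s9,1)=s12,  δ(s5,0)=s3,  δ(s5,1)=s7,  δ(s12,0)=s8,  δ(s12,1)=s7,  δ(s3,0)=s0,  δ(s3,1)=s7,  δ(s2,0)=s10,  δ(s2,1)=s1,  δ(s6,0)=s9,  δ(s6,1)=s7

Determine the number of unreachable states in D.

3

BFS from s3 reaches {s0, s3, s5, s6, s7, s8, s9, s10, s11, s12}; the 3 state(s) s1, s2, s4 are never visited.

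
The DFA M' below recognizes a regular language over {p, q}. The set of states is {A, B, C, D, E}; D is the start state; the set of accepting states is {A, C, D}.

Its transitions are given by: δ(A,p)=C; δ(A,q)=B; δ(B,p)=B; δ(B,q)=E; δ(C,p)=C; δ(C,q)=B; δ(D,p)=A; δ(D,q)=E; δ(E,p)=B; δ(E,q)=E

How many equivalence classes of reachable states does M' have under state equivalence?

Every state is reachable, so we keep all 5.
Initial partition by acceptance: {A,C,D} | {B,E}.
No further refinement is possible. Final partition (2 blocks): {A,C,D} | {B,E}.

2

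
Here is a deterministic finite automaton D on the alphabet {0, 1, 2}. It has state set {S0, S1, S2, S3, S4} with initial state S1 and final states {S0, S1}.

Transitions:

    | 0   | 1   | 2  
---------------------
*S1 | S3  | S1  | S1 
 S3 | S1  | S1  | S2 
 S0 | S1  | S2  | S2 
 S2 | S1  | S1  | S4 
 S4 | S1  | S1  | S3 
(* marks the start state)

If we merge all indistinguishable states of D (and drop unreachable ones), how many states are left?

Reachable states from the start: {S1,S2,S3,S4}. Unreachable: {S0} — drop them.
Start with accepting vs non-accepting: {S1} | {S2,S3,S4}.
Stable partition: {S1} | {S2,S3,S4} — 2 equivalence classes.

2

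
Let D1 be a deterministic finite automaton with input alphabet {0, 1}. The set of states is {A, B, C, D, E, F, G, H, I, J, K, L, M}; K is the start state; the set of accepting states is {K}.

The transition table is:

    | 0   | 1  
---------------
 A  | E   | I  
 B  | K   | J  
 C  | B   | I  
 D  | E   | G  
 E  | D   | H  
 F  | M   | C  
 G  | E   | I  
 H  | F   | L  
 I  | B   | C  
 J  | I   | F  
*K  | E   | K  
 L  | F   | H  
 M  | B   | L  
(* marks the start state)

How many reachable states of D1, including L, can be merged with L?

States {A} cannot be reached from the start state, so discard them.
Initial partition by acceptance: {K} | {B,C,D,E,F,G,H,I,J,L,M}.
Split {B,C,D,E,F,G,H,I,J,L,M} by δ(·,0) → {C,D,E,F,G,H,I,J,L,M} and {B}.
On input 0, block {C,D,E,F,G,H,I,J,L,M} splits into {D,E,F,G,H,J,L} and {C,I,M}.
On input 0, block {D,E,F,G,H,J,L} splits into {D,E,G,H,L} and {F,J}.
Split {D,E,G,H,L} by δ(·,0) → {D,E,G} and {H,L}.
Refine {D,E,G} on symbol 1: members go to different blocks, giving {D} and {E} and {G}.
Split {C,I,M} by δ(·,1) → {C,I} and {M}.
Refine {F,J} on symbol 0: members go to different blocks, giving {F} and {J}.
Stable partition: {K} | {D} | {B} | {C,I} | {F} | {H,L} | {E} | {G} | {M} | {J} — 10 equivalence classes.
State L belongs to the block {H,L}, which has 2 states.

2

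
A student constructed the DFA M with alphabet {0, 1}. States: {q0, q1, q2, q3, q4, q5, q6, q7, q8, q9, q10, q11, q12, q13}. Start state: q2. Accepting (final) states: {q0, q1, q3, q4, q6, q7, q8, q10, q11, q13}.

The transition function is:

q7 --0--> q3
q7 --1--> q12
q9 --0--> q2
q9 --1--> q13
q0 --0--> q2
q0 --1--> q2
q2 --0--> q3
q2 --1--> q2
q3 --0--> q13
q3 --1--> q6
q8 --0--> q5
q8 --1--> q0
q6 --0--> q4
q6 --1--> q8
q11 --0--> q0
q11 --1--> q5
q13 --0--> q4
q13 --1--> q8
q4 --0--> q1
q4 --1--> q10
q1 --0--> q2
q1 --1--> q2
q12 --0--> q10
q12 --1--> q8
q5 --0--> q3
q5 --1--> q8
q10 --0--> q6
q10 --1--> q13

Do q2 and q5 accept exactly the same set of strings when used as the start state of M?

First remove the unreachable states {q7,q9,q11,q12}; 10 states remain.
Start with accepting vs non-accepting: {q0,q1,q3,q4,q6,q8,q10,q13} | {q2,q5}.
Split {q0,q1,q3,q4,q6,q8,q10,q13} by δ(·,0) → {q3,q4,q6,q10,q13} and {q0,q1,q8}.
On input 0, block {q3,q4,q6,q10,q13} splits into {q3,q6,q10,q13} and {q4}.
Split {q3,q6,q10,q13} by δ(·,0) → {q3,q10} and {q6,q13}.
On input 1, block {q2,q5} splits into {q2} and {q5}.
Split {q0,q1,q8} by δ(·,0) → {q0,q1} and {q8}.
The partition is now stable with 7 blocks: {q3,q10} | {q2} | {q0,q1} | {q4} | {q6,q13} | {q5} | {q8}.
q2 and q5 end up in different blocks, so they are distinguishable. For instance, the string '1' is accepted from only q5.

No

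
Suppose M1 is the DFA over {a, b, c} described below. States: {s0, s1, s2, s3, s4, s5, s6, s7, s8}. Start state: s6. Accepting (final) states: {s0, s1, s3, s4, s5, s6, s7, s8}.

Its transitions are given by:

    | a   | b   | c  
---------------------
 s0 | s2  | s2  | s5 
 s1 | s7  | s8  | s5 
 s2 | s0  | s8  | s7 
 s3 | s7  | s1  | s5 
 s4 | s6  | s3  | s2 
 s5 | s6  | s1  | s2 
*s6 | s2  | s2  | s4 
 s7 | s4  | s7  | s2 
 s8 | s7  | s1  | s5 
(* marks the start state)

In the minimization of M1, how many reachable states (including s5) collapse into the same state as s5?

2

Every state is reachable, so we keep all 9.
Start with accepting vs non-accepting: {s0,s1,s3,s4,s5,s6,s7,s8} | {s2}.
Split {s0,s1,s3,s4,s5,s6,s7,s8} by δ(·,a) → {s1,s3,s4,s5,s7,s8} and {s0,s6}.
Split {s1,s3,s4,s5,s7,s8} by δ(·,a) → {s1,s3,s7,s8} and {s4,s5}.
Split {s1,s3,s7,s8} by δ(·,a) → {s1,s3,s8} and {s7}.
The partition is now stable with 5 blocks: {s1,s3,s8} | {s2} | {s0,s6} | {s4,s5} | {s7}.
The equivalence class containing s5 is {s4,s5}, of size 2.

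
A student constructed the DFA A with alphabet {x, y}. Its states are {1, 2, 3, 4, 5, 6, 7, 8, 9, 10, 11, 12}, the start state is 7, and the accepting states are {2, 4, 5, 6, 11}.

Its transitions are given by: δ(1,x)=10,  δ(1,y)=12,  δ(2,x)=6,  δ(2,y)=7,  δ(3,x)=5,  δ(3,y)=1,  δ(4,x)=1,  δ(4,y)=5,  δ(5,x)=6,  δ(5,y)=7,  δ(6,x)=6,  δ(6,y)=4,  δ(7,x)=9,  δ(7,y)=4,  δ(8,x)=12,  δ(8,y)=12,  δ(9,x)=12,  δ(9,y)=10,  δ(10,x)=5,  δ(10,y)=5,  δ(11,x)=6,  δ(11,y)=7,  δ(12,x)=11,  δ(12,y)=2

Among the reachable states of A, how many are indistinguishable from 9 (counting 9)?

2

States {3,8} cannot be reached from the start state, so discard them.
Start with accepting vs non-accepting: {2,4,5,6,11} | {1,7,9,10,12}.
On input x, block {2,4,5,6,11} splits into {2,5,6,11} and {4}.
Split {2,5,6,11} by δ(·,y) → {2,5,11} and {6}.
Split {1,7,9,10,12} by δ(·,x) → {1,7,9} and {10,12}.
On input x, block {1,7,9} splits into {1,9} and {7}.
The partition is now stable with 6 blocks: {2,5,11} | {1,9} | {4} | {6} | {10,12} | {7}.
The equivalence class containing 9 is {1,9}, of size 2.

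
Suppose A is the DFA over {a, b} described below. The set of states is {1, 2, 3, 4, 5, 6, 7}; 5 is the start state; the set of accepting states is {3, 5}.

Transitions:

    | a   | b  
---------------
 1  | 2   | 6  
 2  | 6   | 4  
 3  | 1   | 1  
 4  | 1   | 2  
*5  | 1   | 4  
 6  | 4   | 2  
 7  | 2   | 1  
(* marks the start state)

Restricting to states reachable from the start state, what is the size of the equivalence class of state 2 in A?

4

States {3,7} cannot be reached from the start state, so discard them.
Start with accepting vs non-accepting: {5} | {1,2,4,6}.
The partition is now stable with 2 blocks: {5} | {1,2,4,6}.
State 2 belongs to the block {1,2,4,6}, which has 4 states.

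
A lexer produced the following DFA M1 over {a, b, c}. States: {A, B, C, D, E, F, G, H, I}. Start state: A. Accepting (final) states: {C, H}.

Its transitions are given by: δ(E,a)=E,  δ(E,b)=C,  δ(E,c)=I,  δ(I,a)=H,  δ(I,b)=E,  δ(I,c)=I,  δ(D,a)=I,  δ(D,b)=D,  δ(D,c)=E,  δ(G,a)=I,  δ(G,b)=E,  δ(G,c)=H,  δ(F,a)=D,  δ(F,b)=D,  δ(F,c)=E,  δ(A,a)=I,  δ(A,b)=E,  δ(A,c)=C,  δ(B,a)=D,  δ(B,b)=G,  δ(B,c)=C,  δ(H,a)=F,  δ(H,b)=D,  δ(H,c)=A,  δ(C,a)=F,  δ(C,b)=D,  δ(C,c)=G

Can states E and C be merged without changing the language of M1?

Reachable states from the start: {A,C,D,E,F,G,H,I}. Unreachable: {B} — drop them.
Start with accepting vs non-accepting: {C,H} | {A,D,E,F,G,I}.
Refine {A,D,E,F,G,I} on symbol a: members go to different blocks, giving {A,D,E,F,G} and {I}.
Split {A,D,E,F,G} by δ(·,a) → {A,D,G} and {E,F}.
On input b, block {A,D,G} splits into {A,G} and {D}.
On input a, block {E,F} splits into {E} and {F}.
Stable partition: {C,H} | {A,G} | {I} | {E} | {D} | {F} — 6 equivalence classes.
E and C end up in different blocks, so they are distinguishable. For instance, the string 'ε' is accepted from only C.

No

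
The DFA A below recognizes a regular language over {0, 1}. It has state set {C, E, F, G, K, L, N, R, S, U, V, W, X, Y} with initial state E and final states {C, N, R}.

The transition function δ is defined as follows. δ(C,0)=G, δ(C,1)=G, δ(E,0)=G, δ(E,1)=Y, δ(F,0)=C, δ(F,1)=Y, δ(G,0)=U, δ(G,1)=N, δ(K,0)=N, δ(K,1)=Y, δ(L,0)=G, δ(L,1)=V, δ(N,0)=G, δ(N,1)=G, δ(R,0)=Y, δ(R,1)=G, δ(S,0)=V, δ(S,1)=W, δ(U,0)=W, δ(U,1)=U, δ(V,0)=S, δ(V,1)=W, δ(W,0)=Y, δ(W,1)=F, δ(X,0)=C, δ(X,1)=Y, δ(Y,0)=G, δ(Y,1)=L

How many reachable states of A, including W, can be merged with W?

1

Reachable states from the start: {C,E,F,G,L,N,S,U,V,W,Y}. Unreachable: {K,R,X} — drop them.
Start with accepting vs non-accepting: {C,N} | {E,F,G,L,S,U,V,W,Y}.
Refine {E,F,G,L,S,U,V,W,Y} on symbol 0: members go to different blocks, giving {E,G,L,S,U,V,W,Y} and {F}.
On input 1, block {E,G,L,S,U,V,W,Y} splits into {E,L,S,U,V,Y} and {W} and {G}.
On input 0, block {E,L,S,U,V,Y} splits into {E,L,Y} and {S,V} and {U}.
On input 1, block {E,L,Y} splits into {E,Y} and {L}.
Split {E,Y} by δ(·,1) → {E} and {Y}.
The partition is now stable with 9 blocks: {C,N} | {E} | {F} | {W} | {G} | {S,V} | {U} | {L} | {Y}.
State W belongs to the block {W}, which has 1 states.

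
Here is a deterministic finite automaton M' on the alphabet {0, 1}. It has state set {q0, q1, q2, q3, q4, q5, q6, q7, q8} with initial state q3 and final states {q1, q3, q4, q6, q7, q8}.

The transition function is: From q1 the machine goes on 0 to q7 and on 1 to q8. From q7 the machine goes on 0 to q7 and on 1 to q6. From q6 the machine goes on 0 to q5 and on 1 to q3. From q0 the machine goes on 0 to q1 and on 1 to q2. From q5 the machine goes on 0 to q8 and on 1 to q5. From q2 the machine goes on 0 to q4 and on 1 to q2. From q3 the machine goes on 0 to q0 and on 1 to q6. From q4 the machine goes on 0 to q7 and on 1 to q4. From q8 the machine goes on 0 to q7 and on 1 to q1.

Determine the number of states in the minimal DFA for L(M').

All states are reachable from the start state.
Initial partition by acceptance: {q1,q3,q4,q6,q7,q8} | {q0,q2,q5}.
On input 0, block {q1,q3,q4,q6,q7,q8} splits into {q1,q4,q7,q8} and {q3,q6}.
On input 1, block {q1,q4,q7,q8} splits into {q1,q4,q8} and {q7}.
The partition is now stable with 4 blocks: {q1,q4,q8} | {q0,q2,q5} | {q3,q6} | {q7}.

4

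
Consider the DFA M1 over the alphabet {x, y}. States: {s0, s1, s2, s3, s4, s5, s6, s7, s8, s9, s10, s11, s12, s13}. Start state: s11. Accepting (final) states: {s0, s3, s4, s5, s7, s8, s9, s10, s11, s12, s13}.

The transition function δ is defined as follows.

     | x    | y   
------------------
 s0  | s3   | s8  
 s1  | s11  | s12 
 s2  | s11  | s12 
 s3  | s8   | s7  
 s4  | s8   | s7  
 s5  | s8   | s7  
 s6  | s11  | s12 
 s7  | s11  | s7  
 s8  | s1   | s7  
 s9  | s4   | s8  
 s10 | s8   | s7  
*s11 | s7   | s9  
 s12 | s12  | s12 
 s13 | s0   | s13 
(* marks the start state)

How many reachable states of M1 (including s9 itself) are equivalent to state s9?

First remove the unreachable states {s0,s2,s3,s5,s6,s10,s13}; 7 states remain.
P0 = {s4,s7,s8,s9,s11,s12} | {s1}.
Refine {s4,s7,s8,s9,s11,s12} on symbol x: members go to different blocks, giving {s4,s7,s9,s11,s12} and {s8}.
Split {s4,s7,s9,s11,s12} by δ(·,x) → {s7,s9,s11,s12} and {s4}.
On input x, block {s7,s9,s11,s12} splits into {s7,s11,s12} and {s9}.
Refine {s7,s11,s12} on symbol y: members go to different blocks, giving {s7,s12} and {s11}.
On input x, block {s7,s12} splits into {s7} and {s12}.
The partition is now stable with 7 blocks: {s7} | {s1} | {s8} | {s4} | {s9} | {s11} | {s12}.
State s9 belongs to the block {s9}, which has 1 states.

1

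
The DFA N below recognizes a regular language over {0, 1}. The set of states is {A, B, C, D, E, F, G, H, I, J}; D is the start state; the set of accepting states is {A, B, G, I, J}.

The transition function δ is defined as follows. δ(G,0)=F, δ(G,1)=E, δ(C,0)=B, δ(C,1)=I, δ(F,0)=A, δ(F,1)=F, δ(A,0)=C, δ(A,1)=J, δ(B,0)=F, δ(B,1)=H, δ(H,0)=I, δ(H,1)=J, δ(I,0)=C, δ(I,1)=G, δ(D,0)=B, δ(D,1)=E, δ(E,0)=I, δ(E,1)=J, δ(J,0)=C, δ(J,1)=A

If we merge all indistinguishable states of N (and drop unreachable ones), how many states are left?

Every state is reachable, so we keep all 10.
Initial partition by acceptance: {A,B,G,I,J} | {C,D,E,F,H}.
Refine {A,B,G,I,J} on symbol 1: members go to different blocks, giving {A,I,J} and {B,G}.
Refine {A,I,J} on symbol 1: members go to different blocks, giving {A,J} and {I}.
Split {C,D,E,F,H} by δ(·,0) → {C,D} and {E,H} and {F}.
Refine {C,D} on symbol 1: members go to different blocks, giving {C} and {D}.
No further refinement is possible. Final partition (7 blocks): {A,J} | {C} | {B,G} | {I} | {E,H} | {F} | {D}.

7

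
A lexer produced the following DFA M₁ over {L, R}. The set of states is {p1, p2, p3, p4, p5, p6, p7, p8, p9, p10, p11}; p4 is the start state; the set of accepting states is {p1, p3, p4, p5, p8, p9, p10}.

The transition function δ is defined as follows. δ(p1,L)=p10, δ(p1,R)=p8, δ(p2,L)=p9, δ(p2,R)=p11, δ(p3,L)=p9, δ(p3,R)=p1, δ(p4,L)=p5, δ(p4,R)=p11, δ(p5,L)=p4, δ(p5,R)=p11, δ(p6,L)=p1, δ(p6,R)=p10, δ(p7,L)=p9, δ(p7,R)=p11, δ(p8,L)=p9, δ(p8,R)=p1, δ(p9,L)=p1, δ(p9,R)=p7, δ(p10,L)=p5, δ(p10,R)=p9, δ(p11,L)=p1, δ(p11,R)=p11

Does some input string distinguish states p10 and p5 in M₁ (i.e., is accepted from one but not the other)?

First remove the unreachable states {p2,p3,p6}; 8 states remain.
Start with accepting vs non-accepting: {p1,p4,p5,p8,p9,p10} | {p7,p11}.
Refine {p1,p4,p5,p8,p9,p10} on symbol R: members go to different blocks, giving {p1,p8,p10} and {p4,p5,p9}.
Refine {p1,p8,p10} on symbol L: members go to different blocks, giving {p8,p10} and {p1}.
Split {p8,p10} by δ(·,R) → {p8} and {p10}.
Split {p7,p11} by δ(·,L) → {p7} and {p11}.
Split {p4,p5,p9} by δ(·,L) → {p4,p5} and {p9}.
The partition is now stable with 7 blocks: {p8} | {p7} | {p4,p5} | {p1} | {p10} | {p11} | {p9}.
p10 and p5 end up in different blocks, so they are distinguishable. For instance, the string 'R' is accepted from only p10.

Yes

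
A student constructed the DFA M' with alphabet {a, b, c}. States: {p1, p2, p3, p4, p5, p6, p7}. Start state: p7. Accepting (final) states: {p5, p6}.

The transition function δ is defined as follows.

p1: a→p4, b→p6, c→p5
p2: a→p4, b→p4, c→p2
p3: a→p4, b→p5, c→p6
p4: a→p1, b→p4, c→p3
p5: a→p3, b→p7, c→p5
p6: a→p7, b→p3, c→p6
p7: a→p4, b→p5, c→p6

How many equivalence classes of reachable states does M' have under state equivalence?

3

First remove the unreachable states {p2}; 6 states remain.
Start with accepting vs non-accepting: {p5,p6} | {p1,p3,p4,p7}.
On input b, block {p1,p3,p4,p7} splits into {p1,p3,p7} and {p4}.
No further refinement is possible. Final partition (3 blocks): {p5,p6} | {p1,p3,p7} | {p4}.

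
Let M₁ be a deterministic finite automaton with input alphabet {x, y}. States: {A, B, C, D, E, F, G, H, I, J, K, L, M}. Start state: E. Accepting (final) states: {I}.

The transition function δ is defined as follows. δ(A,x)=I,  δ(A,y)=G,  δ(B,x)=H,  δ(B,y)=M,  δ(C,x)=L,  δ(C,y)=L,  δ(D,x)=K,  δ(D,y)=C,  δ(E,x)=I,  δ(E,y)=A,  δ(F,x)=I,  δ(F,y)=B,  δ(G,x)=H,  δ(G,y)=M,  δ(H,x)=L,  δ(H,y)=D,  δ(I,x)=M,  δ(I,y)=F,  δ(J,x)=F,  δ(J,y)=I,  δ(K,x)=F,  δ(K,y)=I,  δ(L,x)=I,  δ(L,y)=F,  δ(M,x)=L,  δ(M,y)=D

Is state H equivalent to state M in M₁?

Yes

First remove the unreachable states {J}; 12 states remain.
P0 = {I} | {A,B,C,D,E,F,G,H,K,L,M}.
Refine {A,B,C,D,E,F,G,H,K,L,M} on symbol x: members go to different blocks, giving {B,C,D,G,H,K,M} and {A,E,F,L}.
Refine {B,C,D,G,H,K,M} on symbol x: members go to different blocks, giving {C,H,K,M} and {B,D,G}.
Refine {C,H,K,M} on symbol y: members go to different blocks, giving {H,M} and {C} and {K}.
On input y, block {A,E,F,L} splits into {A,F} and {E,L}.
Split {B,D,G} by δ(·,x) → {B,G} and {D}.
No further refinement is possible. Final partition (8 blocks): {I} | {H,M} | {A,F} | {B,G} | {C} | {K} | {E,L} | {D}.
H and M lie in the same block of the stable partition, so they are equivalent — no string distinguishes them.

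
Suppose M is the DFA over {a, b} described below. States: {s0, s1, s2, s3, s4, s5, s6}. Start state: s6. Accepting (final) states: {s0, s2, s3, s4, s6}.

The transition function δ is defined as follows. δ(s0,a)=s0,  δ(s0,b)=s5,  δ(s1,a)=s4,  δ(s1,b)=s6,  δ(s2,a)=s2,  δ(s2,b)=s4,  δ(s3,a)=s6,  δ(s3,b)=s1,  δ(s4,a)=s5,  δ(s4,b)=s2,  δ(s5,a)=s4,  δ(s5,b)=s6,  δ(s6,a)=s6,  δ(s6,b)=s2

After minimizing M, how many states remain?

4

First remove the unreachable states {s0,s1,s3}; 4 states remain.
P0 = {s2,s4,s6} | {s5}.
Split {s2,s4,s6} by δ(·,a) → {s2,s6} and {s4}.
Split {s2,s6} by δ(·,b) → {s2} and {s6}.
No further refinement is possible. Final partition (4 blocks): {s2} | {s5} | {s4} | {s6}.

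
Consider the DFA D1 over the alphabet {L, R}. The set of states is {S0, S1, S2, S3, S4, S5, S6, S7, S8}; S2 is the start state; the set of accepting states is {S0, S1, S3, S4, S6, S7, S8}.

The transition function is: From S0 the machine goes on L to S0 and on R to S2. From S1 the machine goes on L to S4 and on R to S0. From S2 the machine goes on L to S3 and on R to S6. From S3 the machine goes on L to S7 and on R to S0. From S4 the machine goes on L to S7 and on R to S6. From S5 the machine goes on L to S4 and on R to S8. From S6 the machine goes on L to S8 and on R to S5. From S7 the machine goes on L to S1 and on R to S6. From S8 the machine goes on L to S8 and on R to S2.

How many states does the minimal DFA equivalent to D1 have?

3

Start with accepting vs non-accepting: {S0,S1,S3,S4,S6,S7,S8} | {S2,S5}.
Refine {S0,S1,S3,S4,S6,S7,S8} on symbol R: members go to different blocks, giving {S1,S3,S4,S7} and {S0,S6,S8}.
Stable partition: {S1,S3,S4,S7} | {S2,S5} | {S0,S6,S8} — 3 equivalence classes.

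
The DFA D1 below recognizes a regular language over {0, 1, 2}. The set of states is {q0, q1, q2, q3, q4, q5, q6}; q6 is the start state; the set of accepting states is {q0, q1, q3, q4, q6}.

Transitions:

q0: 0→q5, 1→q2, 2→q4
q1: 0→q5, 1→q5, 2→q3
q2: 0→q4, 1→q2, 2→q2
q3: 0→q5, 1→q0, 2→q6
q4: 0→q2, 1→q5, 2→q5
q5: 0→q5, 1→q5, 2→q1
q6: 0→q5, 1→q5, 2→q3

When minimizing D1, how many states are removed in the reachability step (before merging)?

0

Every one of the 7 states is reachable from q6.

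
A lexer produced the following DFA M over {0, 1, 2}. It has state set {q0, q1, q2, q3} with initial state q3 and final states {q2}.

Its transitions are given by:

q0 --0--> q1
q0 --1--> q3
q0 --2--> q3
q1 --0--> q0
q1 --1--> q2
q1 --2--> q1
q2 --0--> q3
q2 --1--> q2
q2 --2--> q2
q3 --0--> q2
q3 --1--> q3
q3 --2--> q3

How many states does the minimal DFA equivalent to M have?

2

First remove the unreachable states {q0,q1}; 2 states remain.
Initial partition by acceptance: {q2} | {q3}.
No further refinement is possible. Final partition (2 blocks): {q2} | {q3}.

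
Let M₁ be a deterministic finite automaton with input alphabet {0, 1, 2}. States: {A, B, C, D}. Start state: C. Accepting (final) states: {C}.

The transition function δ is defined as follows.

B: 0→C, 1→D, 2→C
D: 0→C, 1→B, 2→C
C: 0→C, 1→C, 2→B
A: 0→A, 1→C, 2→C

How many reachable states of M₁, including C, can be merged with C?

First remove the unreachable states {A}; 3 states remain.
Start with accepting vs non-accepting: {C} | {B,D}.
No further refinement is possible. Final partition (2 blocks): {C} | {B,D}.
The equivalence class containing C is {C}, of size 1.

1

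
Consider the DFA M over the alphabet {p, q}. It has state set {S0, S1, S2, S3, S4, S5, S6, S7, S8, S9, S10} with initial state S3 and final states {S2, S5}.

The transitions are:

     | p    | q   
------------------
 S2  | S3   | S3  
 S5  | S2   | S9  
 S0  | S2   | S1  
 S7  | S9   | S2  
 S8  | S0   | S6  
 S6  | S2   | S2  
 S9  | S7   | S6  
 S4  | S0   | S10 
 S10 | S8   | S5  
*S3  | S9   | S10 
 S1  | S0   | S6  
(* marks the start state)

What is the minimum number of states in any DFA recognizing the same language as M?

Reachable states from the start: {S0,S1,S2,S3,S5,S6,S7,S8,S9,S10}. Unreachable: {S4} — drop them.
P0 = {S2,S5} | {S0,S1,S3,S6,S7,S8,S9,S10}.
Refine {S2,S5} on symbol p: members go to different blocks, giving {S2} and {S5}.
Split {S0,S1,S3,S6,S7,S8,S9,S10} by δ(·,p) → {S1,S3,S7,S8,S9,S10} and {S0,S6}.
Refine {S1,S3,S7,S8,S9,S10} on symbol p: members go to different blocks, giving {S3,S7,S9,S10} and {S1,S8}.
Refine {S3,S7,S9,S10} on symbol p: members go to different blocks, giving {S3,S7,S9} and {S10}.
On input q, block {S3,S7,S9} splits into {S3} and {S7} and {S9}.
Split {S0,S6} by δ(·,q) → {S0} and {S6}.
The partition is now stable with 9 blocks: {S2} | {S3} | {S5} | {S0} | {S1,S8} | {S10} | {S7} | {S9} | {S6}.

9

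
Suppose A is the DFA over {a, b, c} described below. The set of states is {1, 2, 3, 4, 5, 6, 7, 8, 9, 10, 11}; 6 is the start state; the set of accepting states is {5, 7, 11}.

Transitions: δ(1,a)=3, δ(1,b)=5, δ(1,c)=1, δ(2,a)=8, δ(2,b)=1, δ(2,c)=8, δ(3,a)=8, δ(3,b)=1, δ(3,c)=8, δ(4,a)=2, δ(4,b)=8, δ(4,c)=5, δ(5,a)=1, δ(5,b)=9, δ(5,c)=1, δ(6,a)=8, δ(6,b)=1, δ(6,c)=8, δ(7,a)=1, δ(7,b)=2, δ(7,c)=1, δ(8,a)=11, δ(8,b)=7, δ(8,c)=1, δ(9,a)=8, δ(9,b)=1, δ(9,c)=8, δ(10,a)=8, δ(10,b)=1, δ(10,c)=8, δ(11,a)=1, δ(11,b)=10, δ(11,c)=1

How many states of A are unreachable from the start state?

1

Starting at 6 and following transitions, the reachable set is {1, 2, 3, 5, 6, 7, 8, 9, 10, 11}. That leaves 4 unreachable — 1 in total.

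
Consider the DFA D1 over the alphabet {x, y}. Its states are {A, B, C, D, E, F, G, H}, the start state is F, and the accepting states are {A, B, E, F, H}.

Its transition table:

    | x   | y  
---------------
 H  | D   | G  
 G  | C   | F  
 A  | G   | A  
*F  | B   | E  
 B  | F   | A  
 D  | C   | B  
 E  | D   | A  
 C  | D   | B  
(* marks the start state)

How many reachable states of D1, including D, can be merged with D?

First remove the unreachable states {H}; 7 states remain.
Initial partition by acceptance: {A,B,E,F} | {C,D,G}.
Split {A,B,E,F} by δ(·,x) → {A,E} and {B,F}.
No further refinement is possible. Final partition (3 blocks): {A,E} | {C,D,G} | {B,F}.
The equivalence class containing D is {C,D,G}, of size 3.

3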